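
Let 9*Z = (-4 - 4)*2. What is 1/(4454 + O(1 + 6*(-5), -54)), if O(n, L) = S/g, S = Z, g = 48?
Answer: 27/120257 ≈ 0.00022452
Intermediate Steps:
Z = -16/9 (Z = ((-4 - 4)*2)/9 = (-8*2)/9 = (⅑)*(-16) = -16/9 ≈ -1.7778)
S = -16/9 ≈ -1.7778
O(n, L) = -1/27 (O(n, L) = -16/9/48 = -16/9*1/48 = -1/27)
1/(4454 + O(1 + 6*(-5), -54)) = 1/(4454 - 1/27) = 1/(120257/27) = 27/120257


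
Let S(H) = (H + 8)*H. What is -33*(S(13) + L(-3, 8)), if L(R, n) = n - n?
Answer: -9009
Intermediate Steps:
S(H) = H*(8 + H) (S(H) = (8 + H)*H = H*(8 + H))
L(R, n) = 0
-33*(S(13) + L(-3, 8)) = -33*(13*(8 + 13) + 0) = -33*(13*21 + 0) = -33*(273 + 0) = -33*273 = -9009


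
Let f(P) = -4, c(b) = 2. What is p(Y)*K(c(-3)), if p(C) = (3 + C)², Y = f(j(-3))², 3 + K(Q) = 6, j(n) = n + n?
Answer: 1083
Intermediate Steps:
j(n) = 2*n
K(Q) = 3 (K(Q) = -3 + 6 = 3)
Y = 16 (Y = (-4)² = 16)
p(Y)*K(c(-3)) = (3 + 16)²*3 = 19²*3 = 361*3 = 1083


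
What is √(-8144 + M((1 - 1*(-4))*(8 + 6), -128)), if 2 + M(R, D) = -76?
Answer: I*√8222 ≈ 90.675*I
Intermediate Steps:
M(R, D) = -78 (M(R, D) = -2 - 76 = -78)
√(-8144 + M((1 - 1*(-4))*(8 + 6), -128)) = √(-8144 - 78) = √(-8222) = I*√8222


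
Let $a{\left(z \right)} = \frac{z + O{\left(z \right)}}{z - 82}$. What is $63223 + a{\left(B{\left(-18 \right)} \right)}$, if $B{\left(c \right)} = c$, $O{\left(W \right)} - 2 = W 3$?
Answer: $\frac{632237}{10} \approx 63224.0$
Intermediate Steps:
$O{\left(W \right)} = 2 + 3 W$ ($O{\left(W \right)} = 2 + W 3 = 2 + 3 W$)
$a{\left(z \right)} = \frac{2 + 4 z}{-82 + z}$ ($a{\left(z \right)} = \frac{z + \left(2 + 3 z\right)}{z - 82} = \frac{2 + 4 z}{-82 + z}$)
$63223 + a{\left(B{\left(-18 \right)} \right)} = 63223 + \frac{2 \left(1 + 2 \left(-18\right)\right)}{-82 - 18} = 63223 + \frac{2 \left(1 - 36\right)}{-100} = 63223 + 2 \left(- \frac{1}{100}\right) \left(-35\right) = 63223 + \frac{7}{10} = \frac{632237}{10}$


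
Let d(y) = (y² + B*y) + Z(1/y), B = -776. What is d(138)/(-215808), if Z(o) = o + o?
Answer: 6075035/14890752 ≈ 0.40797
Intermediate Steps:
Z(o) = 2*o
d(y) = y² - 776*y + 2/y (d(y) = (y² - 776*y) + 2/y = y² - 776*y + 2/y)
d(138)/(-215808) = ((2 + 138²*(-776 + 138))/138)/(-215808) = ((2 + 19044*(-638))/138)*(-1/215808) = ((2 - 12150072)/138)*(-1/215808) = ((1/138)*(-12150070))*(-1/215808) = -6075035/69*(-1/215808) = 6075035/14890752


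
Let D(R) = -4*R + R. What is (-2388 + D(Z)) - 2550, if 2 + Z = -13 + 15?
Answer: -4938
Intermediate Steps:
Z = 0 (Z = -2 + (-13 + 15) = -2 + 2 = 0)
D(R) = -3*R
(-2388 + D(Z)) - 2550 = (-2388 - 3*0) - 2550 = (-2388 + 0) - 2550 = -2388 - 2550 = -4938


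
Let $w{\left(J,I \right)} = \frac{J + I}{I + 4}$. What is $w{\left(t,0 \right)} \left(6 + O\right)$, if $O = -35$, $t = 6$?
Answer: $- \frac{87}{2} \approx -43.5$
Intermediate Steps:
$w{\left(J,I \right)} = \frac{I + J}{4 + I}$
$w{\left(t,0 \right)} \left(6 + O\right) = \frac{0 + 6}{4 + 0} \left(6 - 35\right) = \frac{1}{4} \cdot 6 \left(-29\right) = \frac{3}{2} \left(-29\right) = - \frac{87}{2}$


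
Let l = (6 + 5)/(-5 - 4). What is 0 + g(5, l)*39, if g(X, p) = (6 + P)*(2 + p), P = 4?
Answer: 910/3 ≈ 303.33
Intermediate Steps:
l = -11/9 (l = 11/(-9) = 11*(-⅑) = -11/9 ≈ -1.2222)
g(X, p) = 20 + 10*p (g(X, p) = (6 + 4)*(2 + p) = 10*(2 + p) = 20 + 10*p)
0 + g(5, l)*39 = 0 + (20 + 10*(-11/9))*39 = 0 + (20 - 110/9)*39 = 0 + (70/9)*39 = 0 + 910/3 = 910/3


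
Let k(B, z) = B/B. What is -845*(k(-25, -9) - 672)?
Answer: 566995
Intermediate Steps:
k(B, z) = 1
-845*(k(-25, -9) - 672) = -845*(1 - 672) = -845*(-671) = 566995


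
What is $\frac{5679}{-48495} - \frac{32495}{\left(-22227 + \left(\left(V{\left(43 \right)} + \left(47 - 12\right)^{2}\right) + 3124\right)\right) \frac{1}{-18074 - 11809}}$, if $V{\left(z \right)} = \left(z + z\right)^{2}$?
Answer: $- \frac{5232337378817}{56480510} \approx -92640.0$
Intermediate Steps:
$V{\left(z \right)} = 4 z^{2}$ ($V{\left(z \right)} = \left(2 z\right)^{2} = 4 z^{2}$)
$\frac{5679}{-48495} - \frac{32495}{\left(-22227 + \left(\left(V{\left(43 \right)} + \left(47 - 12\right)^{2}\right) + 3124\right)\right) \frac{1}{-18074 - 11809}} = \frac{5679}{-48495} - \frac{32495}{\left(-22227 + \left(\left(4 \cdot 43^{2} + \left(47 - 12\right)^{2}\right) + 3124\right)\right) \frac{1}{-18074 - 11809}} = 5679 \left(- \frac{1}{48495}\right) - \frac{32495}{\left(-22227 + \left(\left(4 \cdot 1849 + 35^{2}\right) + 3124\right)\right) \frac{1}{-29883}} = - \frac{1893}{16165} - \frac{32495}{\left(-22227 + \left(\left(7396 + 1225\right) + 3124\right)\right) \left(- \frac{1}{29883}\right)} = - \frac{1893}{16165} - \frac{32495}{\left(-22227 + \left(8621 + 3124\right)\right) \left(- \frac{1}{29883}\right)} = - \frac{1893}{16165} - \frac{32495}{\left(-22227 + 11745\right) \left(- \frac{1}{29883}\right)} = - \frac{1893}{16165} - \frac{32495}{\left(-10482\right) \left(- \frac{1}{29883}\right)} = - \frac{1893}{16165} - \frac{32495}{\frac{3494}{9961}} = - \frac{1893}{16165} - \frac{323682695}{3494} = - \frac{5232337378817}{56480510}$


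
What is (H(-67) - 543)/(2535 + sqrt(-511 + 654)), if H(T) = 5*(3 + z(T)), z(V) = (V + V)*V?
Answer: 4325295/247157 - 22181*sqrt(143)/3213041 ≈ 17.418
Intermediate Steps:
z(V) = 2*V**2 (z(V) = (2*V)*V = 2*V**2)
H(T) = 15 + 10*T**2 (H(T) = 5*(3 + 2*T**2) = 15 + 10*T**2)
(H(-67) - 543)/(2535 + sqrt(-511 + 654)) = ((15 + 10*(-67)**2) - 543)/(2535 + sqrt(-511 + 654)) = ((15 + 10*4489) - 543)/(2535 + sqrt(143)) = ((15 + 44890) - 543)/(2535 + sqrt(143)) = (44905 - 543)/(2535 + sqrt(143)) = 44362/(2535 + sqrt(143))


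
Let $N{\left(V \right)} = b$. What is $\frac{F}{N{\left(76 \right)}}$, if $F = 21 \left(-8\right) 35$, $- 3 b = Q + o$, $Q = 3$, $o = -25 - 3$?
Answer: $- \frac{3528}{5} \approx -705.6$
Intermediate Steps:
$o = -28$
$b = \frac{25}{3}$ ($b = - \frac{3 - 28}{3} = \left(- \frac{1}{3}\right) \left(-25\right) = \frac{25}{3} \approx 8.3333$)
$N{\left(V \right)} = \frac{25}{3}$
$F = -5880$ ($F = \left(-168\right) 35 = -5880$)
$\frac{F}{N{\left(76 \right)}} = - \frac{5880}{\frac{25}{3}} = \left(-5880\right) \frac{3}{25} = - \frac{3528}{5}$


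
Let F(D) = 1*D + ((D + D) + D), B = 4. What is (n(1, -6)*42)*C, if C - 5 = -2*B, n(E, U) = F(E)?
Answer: -504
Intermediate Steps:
F(D) = 4*D (F(D) = D + (2*D + D) = D + 3*D = 4*D)
n(E, U) = 4*E
C = -3 (C = 5 - 2*4 = 5 - 8 = -3)
(n(1, -6)*42)*C = ((4*1)*42)*(-3) = (4*42)*(-3) = 168*(-3) = -504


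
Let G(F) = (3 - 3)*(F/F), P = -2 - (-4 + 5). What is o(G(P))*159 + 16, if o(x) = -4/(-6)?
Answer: 122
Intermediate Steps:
P = -3 (P = -2 - 1*1 = -2 - 1 = -3)
G(F) = 0 (G(F) = 0*1 = 0)
o(x) = 2/3 (o(x) = -4*(-1/6) = 2/3)
o(G(P))*159 + 16 = (2/3)*159 + 16 = 106 + 16 = 122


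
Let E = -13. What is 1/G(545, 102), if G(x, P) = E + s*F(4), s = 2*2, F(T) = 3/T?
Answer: -⅒ ≈ -0.10000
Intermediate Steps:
s = 4
G(x, P) = -10 (G(x, P) = -13 + 4*(3/4) = -13 + 4*(3*(¼)) = -13 + 4*(¾) = -13 + 3 = -10)
1/G(545, 102) = 1/(-10) = -⅒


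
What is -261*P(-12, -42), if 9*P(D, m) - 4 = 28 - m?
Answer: -2146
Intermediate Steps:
P(D, m) = 32/9 - m/9 (P(D, m) = 4/9 + (28 - m)/9 = 4/9 + (28/9 - m/9) = 32/9 - m/9)
-261*P(-12, -42) = -261*(32/9 - ⅑*(-42)) = -261*(32/9 + 14/3) = -261*74/9 = -2146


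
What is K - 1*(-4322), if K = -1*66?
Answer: 4256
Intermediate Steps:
K = -66
K - 1*(-4322) = -66 - 1*(-4322) = -66 + 4322 = 4256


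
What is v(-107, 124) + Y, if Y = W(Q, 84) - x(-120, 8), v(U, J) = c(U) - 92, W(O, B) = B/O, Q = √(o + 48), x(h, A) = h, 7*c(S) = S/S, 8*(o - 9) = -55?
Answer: 197/7 + 168*√802/401 ≈ 40.007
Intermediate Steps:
o = 17/8 (o = 9 + (⅛)*(-55) = 9 - 55/8 = 17/8 ≈ 2.1250)
c(S) = ⅐ (c(S) = (S/S)/7 = (⅐)*1 = ⅐)
Q = √802/4 (Q = √(17/8 + 48) = √(401/8) = √802/4 ≈ 7.0799)
v(U, J) = -643/7 (v(U, J) = ⅐ - 92 = -643/7)
Y = 120 + 168*√802/401 (Y = 84/((√802/4)) - 1*(-120) = 84*(2*√802/401) + 120 = 168*√802/401 + 120 = 120 + 168*√802/401 ≈ 131.86)
v(-107, 124) + Y = -643/7 + (120 + 168*√802/401) = 197/7 + 168*√802/401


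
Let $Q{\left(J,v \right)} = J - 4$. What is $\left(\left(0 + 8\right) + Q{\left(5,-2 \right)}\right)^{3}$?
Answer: $729$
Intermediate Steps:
$Q{\left(J,v \right)} = -4 + J$
$\left(\left(0 + 8\right) + Q{\left(5,-2 \right)}\right)^{3} = \left(\left(0 + 8\right) + \left(-4 + 5\right)\right)^{3} = \left(8 + 1\right)^{3} = 9^{3} = 729$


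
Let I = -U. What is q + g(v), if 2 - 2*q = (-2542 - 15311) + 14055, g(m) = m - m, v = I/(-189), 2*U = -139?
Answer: 1900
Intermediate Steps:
U = -139/2 (U = (½)*(-139) = -139/2 ≈ -69.500)
I = 139/2 (I = -1*(-139/2) = 139/2 ≈ 69.500)
v = -139/378 (v = (139/2)/(-189) = (139/2)*(-1/189) = -139/378 ≈ -0.36772)
g(m) = 0
q = 1900 (q = 1 - ((-2542 - 15311) + 14055)/2 = 1 - (-17853 + 14055)/2 = 1 - ½*(-3798) = 1 + 1899 = 1900)
q + g(v) = 1900 + 0 = 1900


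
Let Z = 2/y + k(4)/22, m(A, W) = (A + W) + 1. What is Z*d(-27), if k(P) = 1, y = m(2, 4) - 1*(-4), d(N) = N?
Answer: -135/22 ≈ -6.1364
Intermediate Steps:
m(A, W) = 1 + A + W
y = 11 (y = (1 + 2 + 4) - 1*(-4) = 7 + 4 = 11)
Z = 5/22 (Z = 2/11 + 1/22 = 5/22 ≈ 0.22727)
Z*d(-27) = (5/22)*(-27) = -135/22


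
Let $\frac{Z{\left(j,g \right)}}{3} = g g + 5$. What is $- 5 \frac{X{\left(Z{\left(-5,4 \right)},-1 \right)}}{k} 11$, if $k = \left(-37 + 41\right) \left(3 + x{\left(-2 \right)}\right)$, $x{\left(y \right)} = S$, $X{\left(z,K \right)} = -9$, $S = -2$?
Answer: $\frac{495}{4} \approx 123.75$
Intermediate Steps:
$Z{\left(j,g \right)} = 15 + 3 g^{2}$ ($Z{\left(j,g \right)} = 3 \left(g g + 5\right) = 3 \left(g^{2} + 5\right) = 3 \left(5 + g^{2}\right) = 15 + 3 g^{2}$)
$x{\left(y \right)} = -2$
$k = 4$ ($k = \left(-37 + 41\right) \left(3 - 2\right) = 4 \cdot 1 = 4$)
$- 5 \frac{X{\left(Z{\left(-5,4 \right)},-1 \right)}}{k} 11 = - 5 \left(- \frac{9}{4}\right) 11 = - 5 \left(\left(-9\right) \frac{1}{4}\right) 11 = \left(-5\right) \left(- \frac{9}{4}\right) 11 = \frac{45}{4} \cdot 11 = \frac{495}{4}$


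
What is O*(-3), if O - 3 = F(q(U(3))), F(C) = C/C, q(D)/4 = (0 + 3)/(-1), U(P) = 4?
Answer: -12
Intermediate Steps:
q(D) = -12 (q(D) = 4*((0 + 3)/(-1)) = 4*(3*(-1)) = 4*(-3) = -12)
F(C) = 1
O = 4 (O = 3 + 1 = 4)
O*(-3) = 4*(-3) = -12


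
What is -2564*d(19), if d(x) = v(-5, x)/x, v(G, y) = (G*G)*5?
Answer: -320500/19 ≈ -16868.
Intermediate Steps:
v(G, y) = 5*G**2 (v(G, y) = G**2*5 = 5*G**2)
d(x) = 125/x (d(x) = (5*(-5)**2)/x = (5*25)/x = 125/x)
-2564*d(19) = -320500/19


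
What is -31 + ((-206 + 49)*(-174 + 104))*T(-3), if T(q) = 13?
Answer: 142839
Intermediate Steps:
-31 + ((-206 + 49)*(-174 + 104))*T(-3) = -31 + ((-206 + 49)*(-174 + 104))*13 = -31 - 157*(-70)*13 = -31 + 10990*13 = -31 + 142870 = 142839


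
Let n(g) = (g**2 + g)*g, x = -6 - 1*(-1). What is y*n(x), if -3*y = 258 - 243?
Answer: 500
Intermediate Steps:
x = -5 (x = -6 + 1 = -5)
y = -5 (y = -(258 - 243)/3 = -1/3*15 = -5)
n(g) = g*(g + g**2) (n(g) = (g + g**2)*g = g*(g + g**2))
y*n(x) = -5*(-5)**2*(1 - 5) = -125*(-4) = -5*(-100) = 500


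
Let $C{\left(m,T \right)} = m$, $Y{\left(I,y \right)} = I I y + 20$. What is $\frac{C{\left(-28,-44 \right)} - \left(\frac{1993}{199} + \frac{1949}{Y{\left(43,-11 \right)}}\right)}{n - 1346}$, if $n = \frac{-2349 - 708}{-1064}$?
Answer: $\frac{163138208576}{5778486131847} \approx 0.028232$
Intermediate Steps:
$Y{\left(I,y \right)} = 20 + y I^{2}$ ($Y{\left(I,y \right)} = I^{2} y + 20 = y I^{2} + 20 = 20 + y I^{2}$)
$n = \frac{3057}{1064}$ ($n = \left(-2349 - 708\right) \left(- \frac{1}{1064}\right) = \left(-3057\right) \left(- \frac{1}{1064}\right) = \frac{3057}{1064} \approx 2.8731$)
$\frac{C{\left(-28,-44 \right)} - \left(\frac{1993}{199} + \frac{1949}{Y{\left(43,-11 \right)}}\right)}{n - 1346} = \frac{-28 - \left(\frac{1993}{199} + \frac{1949}{20 - 11 \cdot 43^{2}}\right)}{\frac{3057}{1064} - 1346} = \frac{-28 - \left(\frac{1993}{199} + \frac{1949}{20 - 20339}\right)}{- \frac{1429087}{1064}} = \left(-28 - \left(\frac{1993}{199} + \frac{1949}{20 - 20339}\right)\right) \left(- \frac{1064}{1429087}\right) = \left(-28 - \left(\frac{1993}{199} + \frac{1949}{-20319}\right)\right) \left(- \frac{1064}{1429087}\right) = \left(-28 - \frac{40107916}{4043481}\right) \left(- \frac{1064}{1429087}\right) = \left(- \frac{153325384}{4043481}\right) \left(- \frac{1064}{1429087}\right) = \frac{163138208576}{5778486131847}$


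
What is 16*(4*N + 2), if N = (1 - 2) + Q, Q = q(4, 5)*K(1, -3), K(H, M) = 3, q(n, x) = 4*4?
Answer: 3040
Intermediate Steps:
q(n, x) = 16
Q = 48 (Q = 16*3 = 48)
N = 47 (N = (1 - 2) + 48 = -1 + 48 = 47)
16*(4*N + 2) = 16*(4*47 + 2) = 16*(188 + 2) = 16*190 = 3040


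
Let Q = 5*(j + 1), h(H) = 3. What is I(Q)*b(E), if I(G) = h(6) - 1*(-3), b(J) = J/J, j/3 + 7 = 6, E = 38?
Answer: 6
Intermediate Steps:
j = -3 (j = -21 + 3*6 = -21 + 18 = -3)
Q = -10 (Q = 5*(-3 + 1) = 5*(-2) = -10)
b(J) = 1
I(G) = 6 (I(G) = 3 - 1*(-3) = 3 + 3 = 6)
I(Q)*b(E) = 6*1 = 6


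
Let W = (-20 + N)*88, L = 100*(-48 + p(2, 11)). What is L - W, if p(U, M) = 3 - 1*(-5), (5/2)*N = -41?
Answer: -3984/5 ≈ -796.80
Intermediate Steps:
N = -82/5 (N = (⅖)*(-41) = -82/5 ≈ -16.400)
p(U, M) = 8 (p(U, M) = 3 + 5 = 8)
L = -4000 (L = 100*(-48 + 8) = 100*(-40) = -4000)
W = -16016/5 (W = (-20 - 82/5)*88 = -182/5*88 = -16016/5 ≈ -3203.2)
L - W = -4000 - 1*(-16016/5) = -4000 + 16016/5 = -3984/5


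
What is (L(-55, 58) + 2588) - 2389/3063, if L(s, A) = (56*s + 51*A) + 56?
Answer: 7722497/3063 ≈ 2521.2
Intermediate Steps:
L(s, A) = 56 + 51*A + 56*s (L(s, A) = (51*A + 56*s) + 56 = 56 + 51*A + 56*s)
(L(-55, 58) + 2588) - 2389/3063 = ((56 + 51*58 + 56*(-55)) + 2588) - 2389/3063 = ((56 + 2958 - 3080) + 2588) - 2389*1/3063 = (-66 + 2588) - 2389/3063 = 2522 - 2389/3063 = 7722497/3063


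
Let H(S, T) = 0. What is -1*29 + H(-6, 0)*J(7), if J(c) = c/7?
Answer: -29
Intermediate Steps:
J(c) = c/7 (J(c) = c*(⅐) = c/7)
-1*29 + H(-6, 0)*J(7) = -1*29 + 0*((⅐)*7) = -29 + 0*1 = -29 + 0 = -29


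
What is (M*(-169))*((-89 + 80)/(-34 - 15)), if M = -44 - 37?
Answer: 123201/49 ≈ 2514.3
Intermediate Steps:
M = -81
(M*(-169))*((-89 + 80)/(-34 - 15)) = (-81*(-169))*((-89 + 80)/(-34 - 15)) = 13689*(-9/(-49)) = 13689*(-9*(-1/49)) = 13689*(9/49) = 123201/49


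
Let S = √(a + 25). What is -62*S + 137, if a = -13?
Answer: 137 - 124*√3 ≈ -77.774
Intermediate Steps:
S = 2*√3 (S = √(-13 + 25) = √12 = 2*√3 ≈ 3.4641)
-62*S + 137 = -124*√3 + 137 = 137 - 124*√3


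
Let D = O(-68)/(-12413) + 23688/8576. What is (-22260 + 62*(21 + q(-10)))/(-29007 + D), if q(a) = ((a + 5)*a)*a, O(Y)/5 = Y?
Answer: 691391389088/385951371779 ≈ 1.7914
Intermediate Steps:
O(Y) = 5*Y
q(a) = a²*(5 + a) (q(a) = ((5 + a)*a)*a = (a*(5 + a))*a = a²*(5 + a))
D = 37119373/13306736 (D = (5*(-68))/(-12413) + 23688/8576 = -340*(-1/12413) + 23688*(1/8576) = 340/12413 + 2961/1072 = 37119373/13306736 ≈ 2.7895)
(-22260 + 62*(21 + q(-10)))/(-29007 + D) = (-22260 + 62*(21 + (-10)²*(5 - 10)))/(-29007 + 37119373/13306736) = (-22260 + 62*(21 + 100*(-5)))/(-385951371779/13306736) = (-22260 + 62*(21 - 500))*(-13306736/385951371779) = (-22260 + 62*(-479))*(-13306736/385951371779) = (-22260 - 29698)*(-13306736/385951371779) = -51958*(-13306736/385951371779) = 691391389088/385951371779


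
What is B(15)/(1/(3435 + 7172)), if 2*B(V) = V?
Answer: 159105/2 ≈ 79553.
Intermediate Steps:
B(V) = V/2
B(15)/(1/(3435 + 7172)) = ((½)*15)/(1/(3435 + 7172)) = 15/(2*(1/10607)) = (15/2)*10607 = 159105/2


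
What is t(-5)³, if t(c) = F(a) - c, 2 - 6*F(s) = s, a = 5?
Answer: 729/8 ≈ 91.125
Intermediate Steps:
F(s) = ⅓ - s/6
t(c) = -½ - c (t(c) = (⅓ - ⅙*5) - c = (⅓ - ⅚) - c = -½ - c)
t(-5)³ = (-½ - 1*(-5))³ = (-½ + 5)³ = (9/2)³ = 729/8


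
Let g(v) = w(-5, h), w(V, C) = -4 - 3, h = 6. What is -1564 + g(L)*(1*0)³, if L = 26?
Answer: -1564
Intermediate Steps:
w(V, C) = -7
g(v) = -7
-1564 + g(L)*(1*0)³ = -1564 - 7*(1*0)³ = -1564 - 7*0³ = -1564 - 7*0 = -1564 + 0 = -1564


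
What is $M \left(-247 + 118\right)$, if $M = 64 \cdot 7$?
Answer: $-57792$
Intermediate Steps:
$M = 448$
$M \left(-247 + 118\right) = 448 \left(-247 + 118\right) = 448 \left(-129\right) = -57792$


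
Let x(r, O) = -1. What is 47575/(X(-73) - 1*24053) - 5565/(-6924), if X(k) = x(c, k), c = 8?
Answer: -32591465/27758316 ≈ -1.1741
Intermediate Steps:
X(k) = -1
47575/(X(-73) - 1*24053) - 5565/(-6924) = 47575/(-1 - 1*24053) - 5565/(-6924) = 47575/(-1 - 24053) - 5565*(-1/6924) = 47575/(-24054) + 1855/2308 = 47575*(-1/24054) + 1855/2308 = -47575/24054 + 1855/2308 = -32591465/27758316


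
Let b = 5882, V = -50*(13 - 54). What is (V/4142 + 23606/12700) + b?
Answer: 77384252463/13150850 ≈ 5884.4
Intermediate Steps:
V = 2050 (V = -50*(-41) = 2050)
(V/4142 + 23606/12700) + b = (2050/4142 + 23606/12700) + 5882 = (2050*(1/4142) + 23606*(1/12700)) + 5882 = (1025/2071 + 11803/6350) + 5882 = 30952763/13150850 + 5882 = 77384252463/13150850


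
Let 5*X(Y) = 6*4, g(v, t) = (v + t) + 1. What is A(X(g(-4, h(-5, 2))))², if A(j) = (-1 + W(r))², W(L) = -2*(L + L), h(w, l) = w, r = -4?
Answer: 50625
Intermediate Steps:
g(v, t) = 1 + t + v (g(v, t) = (t + v) + 1 = 1 + t + v)
W(L) = -4*L
X(Y) = 24/5 (X(Y) = (6*4)/5 = (⅕)*24 = 24/5)
A(j) = 225 (A(j) = (-1 - 4*(-4))² = (-1 + 16)² = 15² = 225)
A(X(g(-4, h(-5, 2))))² = 225² = 50625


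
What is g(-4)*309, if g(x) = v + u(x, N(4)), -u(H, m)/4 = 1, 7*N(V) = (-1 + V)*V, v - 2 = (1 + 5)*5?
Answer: 8652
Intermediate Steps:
v = 32 (v = 2 + (1 + 5)*5 = 2 + 6*5 = 2 + 30 = 32)
N(V) = V*(-1 + V)/7 (N(V) = ((-1 + V)*V)/7 = (V*(-1 + V))/7 = V*(-1 + V)/7)
u(H, m) = -4 (u(H, m) = -4*1 = -4)
g(x) = 28 (g(x) = 32 - 4 = 28)
g(-4)*309 = 28*309 = 8652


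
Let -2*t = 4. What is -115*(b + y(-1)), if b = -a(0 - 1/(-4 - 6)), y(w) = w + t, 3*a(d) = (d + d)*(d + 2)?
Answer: 3611/10 ≈ 361.10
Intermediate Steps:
t = -2 (t = -1/2*4 = -2)
a(d) = 2*d*(2 + d)/3 (a(d) = ((d + d)*(d + 2))/3 = ((2*d)*(2 + d))/3 = (2*d*(2 + d))/3 = 2*d*(2 + d)/3)
y(w) = -2 + w (y(w) = w - 2 = -2 + w)
b = -7/50 (b = -2*(0 - 1/(-4 - 6))*(2 + (0 - 1/(-4 - 6)))/3 = -2*(0 - 1/(-10))*(2 + (0 - 1/(-10)))/3 = -2*(0 - 1*(-1/10))*(2 + (0 - 1*(-1/10)))/3 = -2*(0 + 1/10)*(2 + (0 + 1/10))/3 = -2*(2 + 1/10)/(3*10) = -2*21/(3*10*10) = -1*7/50 = -7/50 ≈ -0.14000)
-115*(b + y(-1)) = -115*(-7/50 + (-2 - 1)) = -115*(-7/50 - 3) = -115*(-157/50) = 3611/10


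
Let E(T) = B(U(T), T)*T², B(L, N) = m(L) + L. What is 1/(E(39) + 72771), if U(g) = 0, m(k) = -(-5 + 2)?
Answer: 1/77334 ≈ 1.2931e-5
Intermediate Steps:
m(k) = 3 (m(k) = -1*(-3) = 3)
B(L, N) = 3 + L
E(T) = 3*T² (E(T) = (3 + 0)*T² = 3*T²)
1/(E(39) + 72771) = 1/(3*39² + 72771) = 1/(3*1521 + 72771) = 1/(4563 + 72771) = 1/77334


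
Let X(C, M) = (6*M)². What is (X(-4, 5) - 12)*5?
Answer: 4440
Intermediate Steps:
X(C, M) = 36*M²
(X(-4, 5) - 12)*5 = (36*5² - 12)*5 = (36*25 - 12)*5 = (900 - 12)*5 = 888*5 = 4440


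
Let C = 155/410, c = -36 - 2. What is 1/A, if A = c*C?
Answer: -41/589 ≈ -0.069610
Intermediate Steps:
c = -38
C = 31/82 (C = 155*(1/410) = 31/82 ≈ 0.37805)
A = -589/41 (A = -38*31/82 = -589/41 ≈ -14.366)
1/A = 1/(-589/41) = -41/589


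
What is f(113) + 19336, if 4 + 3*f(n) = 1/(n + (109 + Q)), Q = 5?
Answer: 13166909/681 ≈ 19335.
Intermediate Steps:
f(n) = -4/3 + 1/(3*(114 + n)) (f(n) = -4/3 + 1/(3*(n + (109 + 5))) = -4/3 + 1/(3*(n + 114)) = -4/3 + 1/(3*(114 + n)))
f(113) + 19336 = (-455 - 4*113)/(3*(114 + 113)) + 19336 = (⅓)*(-455 - 452)/227 + 19336 = (⅓)*(1/227)*(-907) + 19336 = -907/681 + 19336 = 13166909/681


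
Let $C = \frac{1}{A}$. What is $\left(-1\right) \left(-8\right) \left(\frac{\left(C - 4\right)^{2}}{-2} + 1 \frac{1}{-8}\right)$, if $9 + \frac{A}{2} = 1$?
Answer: $- \frac{4289}{64} \approx -67.016$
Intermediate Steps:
$A = -16$ ($A = -18 + 2 \cdot 1 = -18 + 2 = -16$)
$C = - \frac{1}{16}$ ($C = \frac{1}{-16} = - \frac{1}{16} \approx -0.0625$)
$\left(-1\right) \left(-8\right) \left(\frac{\left(C - 4\right)^{2}}{-2} + 1 \frac{1}{-8}\right) = \left(-1\right) \left(-8\right) \left(\frac{\left(- \frac{1}{16} - 4\right)^{2}}{-2} + 1 \frac{1}{-8}\right) = 8 \left(\left(- \frac{65}{16}\right)^{2} \left(- \frac{1}{2}\right) + 1 \left(- \frac{1}{8}\right)\right) = 8 \left(\frac{4225}{256} \left(- \frac{1}{2}\right) - \frac{1}{8}\right) = 8 \left(- \frac{4225}{512} - \frac{1}{8}\right) = 8 \left(- \frac{4289}{512}\right) = - \frac{4289}{64}$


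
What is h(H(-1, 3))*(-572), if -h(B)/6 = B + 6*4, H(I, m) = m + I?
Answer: 89232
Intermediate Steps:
H(I, m) = I + m
h(B) = -144 - 6*B (h(B) = -6*(B + 6*4) = -6*(B + 24) = -6*(24 + B) = -144 - 6*B)
h(H(-1, 3))*(-572) = (-144 - 6*(-1 + 3))*(-572) = (-144 - 6*2)*(-572) = (-144 - 12)*(-572) = -156*(-572) = 89232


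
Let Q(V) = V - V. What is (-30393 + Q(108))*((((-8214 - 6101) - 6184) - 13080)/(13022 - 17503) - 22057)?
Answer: 3002945048334/4481 ≈ 6.7015e+8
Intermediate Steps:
Q(V) = 0
(-30393 + Q(108))*((((-8214 - 6101) - 6184) - 13080)/(13022 - 17503) - 22057) = (-30393 + 0)*((((-8214 - 6101) - 6184) - 13080)/(13022 - 17503) - 22057) = -30393*(((-14315 - 6184) - 13080)/(-4481) - 22057) = -30393*((-20499 - 13080)*(-1/4481) - 22057) = -30393*(-33579*(-1/4481) - 22057) = -30393*(33579/4481 - 22057) = -30393*(-98803838/4481) = 3002945048334/4481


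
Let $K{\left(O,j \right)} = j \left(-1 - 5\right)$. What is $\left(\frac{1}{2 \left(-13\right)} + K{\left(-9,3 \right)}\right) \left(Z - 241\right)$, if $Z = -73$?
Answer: $\frac{73633}{13} \approx 5664.1$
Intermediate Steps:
$K{\left(O,j \right)} = - 6 j$ ($K{\left(O,j \right)} = j \left(-6\right) = - 6 j$)
$\left(\frac{1}{2 \left(-13\right)} + K{\left(-9,3 \right)}\right) \left(Z - 241\right) = \left(\frac{1}{2 \left(-13\right)} - 18\right) \left(-73 - 241\right) = \left(\frac{1}{-26} - 18\right) \left(-314\right) = \left(- \frac{1}{26} - 18\right) \left(-314\right) = \left(- \frac{469}{26}\right) \left(-314\right) = \frac{73633}{13}$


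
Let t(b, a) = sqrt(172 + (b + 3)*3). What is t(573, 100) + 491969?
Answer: 491969 + 10*sqrt(19) ≈ 4.9201e+5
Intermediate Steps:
t(b, a) = sqrt(181 + 3*b) (t(b, a) = sqrt(172 + (3 + b)*3) = sqrt(172 + (9 + 3*b)) = sqrt(181 + 3*b))
t(573, 100) + 491969 = sqrt(181 + 3*573) + 491969 = sqrt(181 + 1719) + 491969 = sqrt(1900) + 491969 = 10*sqrt(19) + 491969 = 491969 + 10*sqrt(19)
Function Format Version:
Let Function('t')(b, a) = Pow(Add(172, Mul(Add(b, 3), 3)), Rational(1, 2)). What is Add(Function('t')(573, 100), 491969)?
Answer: Add(491969, Mul(10, Pow(19, Rational(1, 2)))) ≈ 4.9201e+5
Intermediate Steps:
Function('t')(b, a) = Pow(Add(181, Mul(3, b)), Rational(1, 2)) (Function('t')(b, a) = Pow(Add(172, Mul(Add(3, b), 3)), Rational(1, 2)) = Pow(Add(172, Add(9, Mul(3, b))), Rational(1, 2)) = Pow(Add(181, Mul(3, b)), Rational(1, 2)))
Add(Function('t')(573, 100), 491969) = Add(Pow(Add(181, Mul(3, 573)), Rational(1, 2)), 491969) = Add(Pow(Add(181, 1719), Rational(1, 2)), 491969) = Add(Pow(1900, Rational(1, 2)), 491969) = Add(Mul(10, Pow(19, Rational(1, 2))), 491969) = Add(491969, Mul(10, Pow(19, Rational(1, 2))))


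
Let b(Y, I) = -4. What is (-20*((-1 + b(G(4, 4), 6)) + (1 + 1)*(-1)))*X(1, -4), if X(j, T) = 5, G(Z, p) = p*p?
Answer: 700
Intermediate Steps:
G(Z, p) = p**2
(-20*((-1 + b(G(4, 4), 6)) + (1 + 1)*(-1)))*X(1, -4) = -20*((-1 - 4) + (1 + 1)*(-1))*5 = -20*(-5 + 2*(-1))*5 = -20*(-5 - 2)*5 = -20*(-7)*5 = 140*5 = 700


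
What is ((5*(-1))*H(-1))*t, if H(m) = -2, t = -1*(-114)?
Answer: 1140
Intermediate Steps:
t = 114
((5*(-1))*H(-1))*t = ((5*(-1))*(-2))*114 = -5*(-2)*114 = 10*114 = 1140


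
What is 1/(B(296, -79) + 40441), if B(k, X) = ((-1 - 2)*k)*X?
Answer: 1/110593 ≈ 9.0422e-6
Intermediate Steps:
B(k, X) = -3*X*k (B(k, X) = (-3*k)*X = -3*X*k)
1/(B(296, -79) + 40441) = 1/(-3*(-79)*296 + 40441) = 1/(70152 + 40441) = 1/110593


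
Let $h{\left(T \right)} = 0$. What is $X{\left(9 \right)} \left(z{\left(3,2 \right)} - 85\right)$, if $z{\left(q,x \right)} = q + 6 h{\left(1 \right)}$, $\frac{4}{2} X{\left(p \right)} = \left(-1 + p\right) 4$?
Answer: $-1312$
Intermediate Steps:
$X{\left(p \right)} = -2 + 2 p$ ($X{\left(p \right)} = \frac{\left(-1 + p\right) 4}{2} = \frac{-4 + 4 p}{2} = -2 + 2 p$)
$z{\left(q,x \right)} = q$ ($z{\left(q,x \right)} = q + 6 \cdot 0 = q + 0 = q$)
$X{\left(9 \right)} \left(z{\left(3,2 \right)} - 85\right) = \left(-2 + 2 \cdot 9\right) \left(3 - 85\right) = \left(-2 + 18\right) \left(-82\right) = 16 \left(-82\right) = -1312$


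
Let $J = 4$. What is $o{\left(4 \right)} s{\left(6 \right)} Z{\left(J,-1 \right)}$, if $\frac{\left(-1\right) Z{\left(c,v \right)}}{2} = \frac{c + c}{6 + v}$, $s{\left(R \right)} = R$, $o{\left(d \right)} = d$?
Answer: $- \frac{384}{5} \approx -76.8$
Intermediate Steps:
$Z{\left(c,v \right)} = - \frac{4 c}{6 + v}$ ($Z{\left(c,v \right)} = - 2 \frac{c + c}{6 + v} = - 2 \frac{2 c}{6 + v} = - \frac{4 c}{6 + v}$)
$o{\left(4 \right)} s{\left(6 \right)} Z{\left(J,-1 \right)} = 4 \cdot 6 \left(\left(-4\right) 4 \frac{1}{6 - 1}\right) = 24 \left(\left(-4\right) 4 \cdot \frac{1}{5}\right) = 24 \left(- \frac{16}{5}\right) = - \frac{384}{5}$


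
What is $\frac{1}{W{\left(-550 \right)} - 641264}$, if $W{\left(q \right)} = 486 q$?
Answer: $- \frac{1}{908564} \approx -1.1006 \cdot 10^{-6}$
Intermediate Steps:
$\frac{1}{W{\left(-550 \right)} - 641264} = \frac{1}{486 \left(-550\right) - 641264} = \frac{1}{-267300 - 641264} = \frac{1}{-908564} = - \frac{1}{908564}$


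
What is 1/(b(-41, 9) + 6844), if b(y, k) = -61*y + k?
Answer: 1/9354 ≈ 0.00010691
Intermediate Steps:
b(y, k) = k - 61*y
1/(b(-41, 9) + 6844) = 1/((9 - 61*(-41)) + 6844) = 1/((9 + 2501) + 6844) = 1/(2510 + 6844) = 1/9354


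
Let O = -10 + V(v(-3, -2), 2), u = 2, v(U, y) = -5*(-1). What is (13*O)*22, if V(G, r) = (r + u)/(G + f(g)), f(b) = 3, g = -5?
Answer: -2717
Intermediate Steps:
v(U, y) = 5
V(G, r) = (2 + r)/(3 + G) (V(G, r) = (r + 2)/(G + 3) = (2 + r)/(3 + G))
O = -19/2 (O = -10 + (2 + 2)/(3 + 5) = -10 + 4/8 = -10 + (1/8)*4 = -10 + 1/2 = -19/2 ≈ -9.5000)
(13*O)*22 = (13*(-19/2))*22 = -247/2*22 = -2717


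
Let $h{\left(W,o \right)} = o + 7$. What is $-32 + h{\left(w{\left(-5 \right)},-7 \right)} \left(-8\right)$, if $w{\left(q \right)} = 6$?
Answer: $-32$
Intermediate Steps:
$h{\left(W,o \right)} = 7 + o$
$-32 + h{\left(w{\left(-5 \right)},-7 \right)} \left(-8\right) = -32 + \left(7 - 7\right) \left(-8\right) = -32 + 0 \left(-8\right) = -32 + 0 = -32$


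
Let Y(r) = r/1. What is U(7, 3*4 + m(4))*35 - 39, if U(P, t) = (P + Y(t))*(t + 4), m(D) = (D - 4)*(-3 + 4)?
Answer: 10601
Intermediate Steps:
Y(r) = r (Y(r) = r*1 = r)
m(D) = -4 + D (m(D) = (-4 + D)*1 = -4 + D)
U(P, t) = (4 + t)*(P + t) (U(P, t) = (P + t)*(t + 4) = (P + t)*(4 + t) = (4 + t)*(P + t))
U(7, 3*4 + m(4))*35 - 39 = ((3*4 + (-4 + 4))² + 4*7 + 4*(3*4 + (-4 + 4)) + 7*(3*4 + (-4 + 4)))*35 - 39 = ((12 + 0)² + 28 + 4*(12 + 0) + 7*(12 + 0))*35 - 39 = (12² + 28 + 4*12 + 7*12)*35 - 39 = (144 + 28 + 48 + 84)*35 - 39 = 304*35 - 39 = 10640 - 39 = 10601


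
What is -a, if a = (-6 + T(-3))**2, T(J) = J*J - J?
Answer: -36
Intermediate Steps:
T(J) = J**2 - J
a = 36 (a = (-6 - 3*(-1 - 3))**2 = (-6 - 3*(-4))**2 = (-6 + 12)**2 = 6**2 = 36)
-a = -1*36 = -36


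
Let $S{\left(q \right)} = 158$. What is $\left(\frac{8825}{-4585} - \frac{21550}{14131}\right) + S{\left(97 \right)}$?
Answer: $\frac{2002681501}{12958127} \approx 154.55$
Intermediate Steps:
$\left(\frac{8825}{-4585} - \frac{21550}{14131}\right) + S{\left(97 \right)} = \left(\frac{8825}{-4585} - \frac{21550}{14131}\right) + 158 = \left(8825 \left(- \frac{1}{4585}\right) - \frac{21550}{14131}\right) + 158 = \left(- \frac{1765}{917} - \frac{21550}{14131}\right) + 158 = - \frac{44702565}{12958127} + 158 = \frac{2002681501}{12958127}$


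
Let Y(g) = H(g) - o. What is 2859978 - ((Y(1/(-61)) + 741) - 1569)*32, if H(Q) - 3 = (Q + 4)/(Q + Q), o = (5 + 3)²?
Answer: 2892314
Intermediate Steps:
o = 64 (o = 8² = 64)
H(Q) = 3 + (4 + Q)/(2*Q) (H(Q) = 3 + (Q + 4)/(Q + Q) = 3 + (4 + Q)/((2*Q)) = 3 + (4 + Q)*(1/(2*Q)) = 3 + (4 + Q)/(2*Q))
Y(g) = -121/2 + 2/g (Y(g) = (7/2 + 2/g) - 1*64 = (7/2 + 2/g) - 64 = -121/2 + 2/g)
2859978 - ((Y(1/(-61)) + 741) - 1569)*32 = 2859978 - (((-121/2 + 2/(1/(-61))) + 741) - 1569)*32 = 2859978 - (((-121/2 + 2/(-1/61)) + 741) - 1569)*32 = 2859978 - (((-121/2 + 2*(-61)) + 741) - 1569)*32 = 2859978 - (((-121/2 - 122) + 741) - 1569)*32 = 2859978 - ((-365/2 + 741) - 1569)*32 = 2859978 - (1117/2 - 1569)*32 = 2859978 - (-2021)*32/2 = 2859978 - 1*(-32336) = 2859978 + 32336 = 2892314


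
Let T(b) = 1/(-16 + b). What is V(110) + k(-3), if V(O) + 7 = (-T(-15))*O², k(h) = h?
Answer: 11790/31 ≈ 380.32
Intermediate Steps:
V(O) = -7 + O²/31 (V(O) = -7 + (-1/(-16 - 15))*O² = -7 + (-1/(-31))*O² = -7 + (-1*(-1/31))*O² = -7 + O²/31)
V(110) + k(-3) = (-7 + (1/31)*110²) - 3 = (-7 + (1/31)*12100) - 3 = (-7 + 12100/31) - 3 = 11883/31 - 3 = 11790/31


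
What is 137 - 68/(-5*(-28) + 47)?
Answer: 1503/11 ≈ 136.64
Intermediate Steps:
137 - 68/(-5*(-28) + 47) = 137 - 68/(140 + 47) = 137 - 68/187 = 137 + (1/187)*(-68) = 137 - 4/11 = 1503/11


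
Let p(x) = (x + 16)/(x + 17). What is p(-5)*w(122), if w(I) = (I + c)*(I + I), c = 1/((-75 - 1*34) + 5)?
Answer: 2837659/104 ≈ 27285.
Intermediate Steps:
c = -1/104 (c = 1/((-75 - 34) + 5) = 1/(-109 + 5) = 1/(-104) = -1/104 ≈ -0.0096154)
p(x) = (16 + x)/(17 + x)
w(I) = 2*I*(-1/104 + I) (w(I) = (I - 1/104)*(I + I) = (-1/104 + I)*(2*I) = 2*I*(-1/104 + I))
p(-5)*w(122) = ((16 - 5)/(17 - 5))*((1/52)*122*(-1 + 104*122)) = (11/12)*((1/52)*122*(-1 + 12688)) = ((1/12)*11)*((1/52)*122*12687) = (11/12)*(773907/26) = 2837659/104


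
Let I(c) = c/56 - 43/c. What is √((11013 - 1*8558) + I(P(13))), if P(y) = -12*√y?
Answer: √(731874780 + 18291*√13)/546 ≈ 49.550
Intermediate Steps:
I(c) = -43/c + c/56 (I(c) = c*(1/56) - 43/c = c/56 - 43/c = -43/c + c/56)
√((11013 - 1*8558) + I(P(13))) = √((11013 - 1*8558) + (-43*(-√13/156) + (-12*√13)/56)) = √((11013 - 8558) + (-(-43)*√13/156 - 3*√13/14)) = √(2455 + (43*√13/156 - 3*√13/14)) = √(2455 + 67*√13/1092)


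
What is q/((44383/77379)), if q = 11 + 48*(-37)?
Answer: -136573935/44383 ≈ -3077.2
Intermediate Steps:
q = -1765 (q = 11 - 1776 = -1765)
q/((44383/77379)) = -1765/(44383/77379) = -1765/(44383*(1/77379)) = -1765/44383/77379 = -1765*77379/44383 = -136573935/44383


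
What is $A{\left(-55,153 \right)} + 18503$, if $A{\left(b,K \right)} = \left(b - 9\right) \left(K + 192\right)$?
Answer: $-3577$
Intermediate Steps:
$A{\left(b,K \right)} = \left(-9 + b\right) \left(192 + K\right)$
$A{\left(-55,153 \right)} + 18503 = \left(-1728 - 1377 + 192 \left(-55\right) + 153 \left(-55\right)\right) + 18503 = \left(-1728 - 1377 - 10560 - 8415\right) + 18503 = -22080 + 18503 = -3577$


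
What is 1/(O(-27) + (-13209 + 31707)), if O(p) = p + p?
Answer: 1/18444 ≈ 5.4218e-5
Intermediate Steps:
O(p) = 2*p
1/(O(-27) + (-13209 + 31707)) = 1/(2*(-27) + (-13209 + 31707)) = 1/(-54 + 18498) = 1/18444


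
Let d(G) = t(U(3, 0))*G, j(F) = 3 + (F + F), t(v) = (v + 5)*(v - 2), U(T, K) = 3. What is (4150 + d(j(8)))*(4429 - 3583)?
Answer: 3639492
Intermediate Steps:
t(v) = (-2 + v)*(5 + v) (t(v) = (5 + v)*(-2 + v) = (-2 + v)*(5 + v))
j(F) = 3 + 2*F
d(G) = 8*G (d(G) = (-10 + 3**2 + 3*3)*G = (-10 + 9 + 9)*G = 8*G)
(4150 + d(j(8)))*(4429 - 3583) = (4150 + 8*(3 + 2*8))*(4429 - 3583) = (4150 + 8*(3 + 16))*846 = (4150 + 8*19)*846 = (4150 + 152)*846 = 4302*846 = 3639492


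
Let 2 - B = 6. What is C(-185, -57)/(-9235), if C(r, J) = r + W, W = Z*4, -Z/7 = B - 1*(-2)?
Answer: 129/9235 ≈ 0.013969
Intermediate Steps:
B = -4 (B = 2 - 1*6 = 2 - 6 = -4)
Z = 14 (Z = -7*(-4 - 1*(-2)) = -7*(-4 + 2) = -7*(-2) = 14)
W = 56 (W = 14*4 = 56)
C(r, J) = 56 + r (C(r, J) = r + 56 = 56 + r)
C(-185, -57)/(-9235) = (56 - 185)/(-9235) = -129*(-1/9235) = 129/9235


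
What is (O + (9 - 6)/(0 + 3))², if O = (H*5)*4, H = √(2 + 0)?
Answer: 801 + 40*√2 ≈ 857.57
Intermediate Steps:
H = √2 ≈ 1.4142
O = 20*√2 (O = (√2*5)*4 = (5*√2)*4 = 20*√2 ≈ 28.284)
(O + (9 - 6)/(0 + 3))² = (20*√2 + (9 - 6)/(0 + 3))² = (20*√2 + 3/3)² = (20*√2 + (⅓)*3)² = (20*√2 + 1)² = (1 + 20*√2)²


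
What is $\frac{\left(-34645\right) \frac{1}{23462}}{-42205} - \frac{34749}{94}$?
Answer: $- \frac{1720446647608}{4654004437} \approx -369.67$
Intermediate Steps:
$\frac{\left(-34645\right) \frac{1}{23462}}{-42205} - \frac{34749}{94} = \left(-34645\right) \frac{1}{23462} \left(- \frac{1}{42205}\right) - \frac{34749}{94} = \left(- \frac{34645}{23462}\right) \left(- \frac{1}{42205}\right) - \frac{34749}{94} = \frac{6929}{198042742} - \frac{34749}{94} = - \frac{1720446647608}{4654004437}$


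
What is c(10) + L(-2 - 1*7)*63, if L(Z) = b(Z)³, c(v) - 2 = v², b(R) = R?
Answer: -45825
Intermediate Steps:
c(v) = 2 + v²
L(Z) = Z³
c(10) + L(-2 - 1*7)*63 = (2 + 10²) + (-2 - 1*7)³*63 = (2 + 100) + (-2 - 7)³*63 = 102 + (-9)³*63 = 102 - 729*63 = 102 - 45927 = -45825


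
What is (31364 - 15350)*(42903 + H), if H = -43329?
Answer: -6821964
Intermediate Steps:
(31364 - 15350)*(42903 + H) = (31364 - 15350)*(42903 - 43329) = 16014*(-426) = -6821964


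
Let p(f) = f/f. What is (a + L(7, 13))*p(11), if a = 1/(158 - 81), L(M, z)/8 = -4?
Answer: -2463/77 ≈ -31.987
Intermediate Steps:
L(M, z) = -32 (L(M, z) = 8*(-4) = -32)
p(f) = 1
a = 1/77 ≈ 0.012987
(a + L(7, 13))*p(11) = (1/77 - 32)*1 = -2463/77*1 = -2463/77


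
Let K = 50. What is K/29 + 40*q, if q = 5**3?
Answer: 145050/29 ≈ 5001.7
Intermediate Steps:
q = 125
K/29 + 40*q = 50/29 + 40*125 = 50*(1/29) + 5000 = 50/29 + 5000 = 145050/29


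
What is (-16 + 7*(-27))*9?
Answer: -1845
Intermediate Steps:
(-16 + 7*(-27))*9 = (-16 - 189)*9 = -205*9 = -1845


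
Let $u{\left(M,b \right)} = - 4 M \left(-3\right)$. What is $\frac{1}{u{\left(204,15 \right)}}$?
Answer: $\frac{1}{2448} \approx 0.0004085$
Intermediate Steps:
$u{\left(M,b \right)} = 12 M$
$\frac{1}{u{\left(204,15 \right)}} = \frac{1}{12 \cdot 204} = \frac{1}{2448}$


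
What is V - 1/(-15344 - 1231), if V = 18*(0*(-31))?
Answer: 1/16575 ≈ 6.0332e-5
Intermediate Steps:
V = 0 (V = 18*0 = 0)
V - 1/(-15344 - 1231) = 0 - 1/(-15344 - 1231) = 0 - 1/(-16575) = 0 - 1*(-1/16575) = 0 + 1/16575 = 1/16575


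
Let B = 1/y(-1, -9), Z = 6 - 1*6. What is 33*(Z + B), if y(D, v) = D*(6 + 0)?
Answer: -11/2 ≈ -5.5000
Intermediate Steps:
Z = 0 (Z = 6 - 6 = 0)
y(D, v) = 6*D (y(D, v) = D*6 = 6*D)
B = -1/6 (B = 1/(6*(-1)) = 1/(-6) = -1/6 ≈ -0.16667)
33*(Z + B) = 33*(0 - 1/6) = 33*(-1/6) = -11/2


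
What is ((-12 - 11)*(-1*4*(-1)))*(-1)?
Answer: 92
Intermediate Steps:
((-12 - 11)*(-1*4*(-1)))*(-1) = -(-92)*(-1)*(-1) = -23*4*(-1) = -92*(-1) = 92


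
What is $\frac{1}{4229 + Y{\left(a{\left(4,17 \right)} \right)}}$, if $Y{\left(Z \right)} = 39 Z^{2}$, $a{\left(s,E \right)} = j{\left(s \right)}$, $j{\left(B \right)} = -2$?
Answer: $\frac{1}{4385} \approx 0.00022805$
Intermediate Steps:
$a{\left(s,E \right)} = -2$
$\frac{1}{4229 + Y{\left(a{\left(4,17 \right)} \right)}} = \frac{1}{4229 + 39 \left(-2\right)^{2}} = \frac{1}{4229 + 39 \cdot 4} = \frac{1}{4229 + 156} = \frac{1}{4385}$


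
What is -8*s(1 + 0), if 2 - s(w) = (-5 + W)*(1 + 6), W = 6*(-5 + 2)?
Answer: -1304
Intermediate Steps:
W = -18 (W = 6*(-3) = -18)
s(w) = 163 (s(w) = 2 - (-5 - 18)*(1 + 6) = 2 - (-23)*7 = 2 - 1*(-161) = 2 + 161 = 163)
-8*s(1 + 0) = -8*163 = -1304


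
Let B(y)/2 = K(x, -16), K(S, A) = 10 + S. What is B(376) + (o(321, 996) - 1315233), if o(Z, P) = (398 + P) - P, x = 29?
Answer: -1314757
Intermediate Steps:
o(Z, P) = 398
B(y) = 78 (B(y) = 2*(10 + 29) = 2*39 = 78)
B(376) + (o(321, 996) - 1315233) = 78 + (398 - 1315233) = 78 - 1314835 = -1314757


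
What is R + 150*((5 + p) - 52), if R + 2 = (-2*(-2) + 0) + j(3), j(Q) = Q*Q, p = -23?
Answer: -10489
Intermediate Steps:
j(Q) = Q²
R = 11 (R = -2 + ((-2*(-2) + 0) + 3²) = -2 + ((4 + 0) + 9) = -2 + (4 + 9) = -2 + 13 = 11)
R + 150*((5 + p) - 52) = 11 + 150*((5 - 23) - 52) = 11 + 150*(-18 - 52) = 11 + 150*(-70) = 11 - 10500 = -10489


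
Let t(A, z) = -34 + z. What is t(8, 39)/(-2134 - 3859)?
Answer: -5/5993 ≈ -0.00083431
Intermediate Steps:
t(8, 39)/(-2134 - 3859) = (-34 + 39)/(-2134 - 3859) = 5/(-5993) = 5*(-1/5993) = -5/5993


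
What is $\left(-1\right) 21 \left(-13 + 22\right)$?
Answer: $-189$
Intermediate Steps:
$\left(-1\right) 21 \left(-13 + 22\right) = \left(-21\right) 9 = -189$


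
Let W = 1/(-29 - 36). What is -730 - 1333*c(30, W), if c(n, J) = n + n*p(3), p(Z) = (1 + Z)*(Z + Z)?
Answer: -1000480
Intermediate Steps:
p(Z) = 2*Z*(1 + Z) (p(Z) = (1 + Z)*(2*Z) = 2*Z*(1 + Z))
W = -1/65 (W = 1/(-65) = -1/65 ≈ -0.015385)
c(n, J) = 25*n (c(n, J) = n + n*(2*3*(1 + 3)) = n + n*(2*3*4) = n + n*24 = n + 24*n = 25*n)
-730 - 1333*c(30, W) = -730 - 33325*30 = -730 - 1333*750 = -730 - 999750 = -1000480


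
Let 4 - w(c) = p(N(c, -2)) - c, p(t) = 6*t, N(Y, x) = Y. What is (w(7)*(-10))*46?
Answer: 14260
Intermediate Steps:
w(c) = 4 - 5*c (w(c) = 4 - (6*c - c) = 4 - 5*c)
(w(7)*(-10))*46 = ((4 - 5*7)*(-10))*46 = ((4 - 35)*(-10))*46 = -31*(-10)*46 = 310*46 = 14260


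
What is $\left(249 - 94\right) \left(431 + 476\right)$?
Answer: $140585$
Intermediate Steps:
$\left(249 - 94\right) \left(431 + 476\right) = 155 \cdot 907 = 140585$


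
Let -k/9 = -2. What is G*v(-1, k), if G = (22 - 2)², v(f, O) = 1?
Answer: 400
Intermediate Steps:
k = 18 (k = -9*(-2) = 18)
G = 400 (G = 20² = 400)
G*v(-1, k) = 400*1 = 400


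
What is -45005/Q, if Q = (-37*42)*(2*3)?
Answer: 45005/9324 ≈ 4.8268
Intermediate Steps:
Q = -9324 (Q = -1554*6 = -9324)
-45005/Q = -45005/(-9324) = -45005*(-1/9324) = 45005/9324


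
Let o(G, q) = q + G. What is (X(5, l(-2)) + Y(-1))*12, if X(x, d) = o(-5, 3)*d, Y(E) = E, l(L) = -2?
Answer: 36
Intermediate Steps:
o(G, q) = G + q
X(x, d) = -2*d (X(x, d) = (-5 + 3)*d = -2*d)
(X(5, l(-2)) + Y(-1))*12 = (-2*(-2) - 1)*12 = (4 - 1)*12 = 3*12 = 36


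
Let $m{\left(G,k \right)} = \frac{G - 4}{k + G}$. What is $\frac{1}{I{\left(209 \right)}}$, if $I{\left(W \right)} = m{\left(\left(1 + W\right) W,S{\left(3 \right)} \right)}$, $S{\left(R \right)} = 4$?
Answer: $\frac{21947}{21943} \approx 1.0002$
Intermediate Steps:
$m{\left(G,k \right)} = \frac{-4 + G}{G + k}$
$I{\left(W \right)} = \frac{-4 + W \left(1 + W\right)}{4 + W \left(1 + W\right)}$ ($I{\left(W \right)} = \frac{-4 + \left(1 + W\right) W}{\left(1 + W\right) W + 4} = \frac{-4 + W \left(1 + W\right)}{W \left(1 + W\right) + 4} = \frac{-4 + W \left(1 + W\right)}{4 + W \left(1 + W\right)}$)
$\frac{1}{I{\left(209 \right)}} = \frac{1}{\frac{1}{4 + 209 \left(1 + 209\right)} \left(-4 + 209 \left(1 + 209\right)\right)} = \frac{1}{\frac{1}{4 + 209 \cdot 210} \left(-4 + 209 \cdot 210\right)} = \frac{1}{\frac{1}{4 + 43890} \left(-4 + 43890\right)} = \frac{1}{\frac{1}{43894} \cdot 43886} = \frac{1}{\frac{21943}{21947}} = \frac{21947}{21943}$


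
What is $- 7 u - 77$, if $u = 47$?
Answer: $-406$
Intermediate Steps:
$- 7 u - 77 = \left(-7\right) 47 - 77 = -329 - 77 = -406$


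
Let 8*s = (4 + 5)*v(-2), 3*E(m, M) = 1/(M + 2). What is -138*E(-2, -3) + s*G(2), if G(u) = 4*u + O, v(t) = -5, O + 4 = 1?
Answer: 143/8 ≈ 17.875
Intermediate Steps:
O = -3 (O = -4 + 1 = -3)
E(m, M) = 1/(3*(2 + M)) (E(m, M) = 1/(3*(M + 2)) = 1/(3*(2 + M)))
G(u) = -3 + 4*u (G(u) = 4*u - 3 = -3 + 4*u)
s = -45/8 (s = ((4 + 5)*(-5))/8 = (9*(-5))/8 = (⅛)*(-45) = -45/8 ≈ -5.6250)
-138*E(-2, -3) + s*G(2) = -46/(2 - 3) - 45*(-3 + 4*2)/8 = -46/(-1) - 45*(-3 + 8)/8 = -46*(-1) - 45/8*5 = -138*(-⅓) - 225/8 = 46 - 225/8 = 143/8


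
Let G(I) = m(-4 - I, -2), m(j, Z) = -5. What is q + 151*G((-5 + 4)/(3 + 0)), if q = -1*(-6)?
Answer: -749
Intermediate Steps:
q = 6
G(I) = -5
q + 151*G((-5 + 4)/(3 + 0)) = 6 + 151*(-5) = 6 - 755 = -749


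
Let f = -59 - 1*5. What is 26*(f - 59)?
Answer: -3198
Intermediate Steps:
f = -64 (f = -59 - 5 = -64)
26*(f - 59) = 26*(-64 - 59) = 26*(-123) = -3198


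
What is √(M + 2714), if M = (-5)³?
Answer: √2589 ≈ 50.882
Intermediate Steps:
M = -125
√(M + 2714) = √(-125 + 2714) = √2589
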